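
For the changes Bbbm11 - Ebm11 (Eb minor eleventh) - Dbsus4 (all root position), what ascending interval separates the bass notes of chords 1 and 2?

augmented fourth

The roots are Bbb and Eb.
Bbb up to Eb is 6 semitones, a half step wider than a perfect fourth, so the interval is augmented.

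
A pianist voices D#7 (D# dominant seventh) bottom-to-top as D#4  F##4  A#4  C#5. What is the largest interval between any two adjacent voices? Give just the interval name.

major 3rd

Adjacent intervals: D#4→F##4 = major third; F##4→A#4 = minor third; A#4→C#5 = minor third.
The largest is D#4 to F##4, a major third (4 semitones).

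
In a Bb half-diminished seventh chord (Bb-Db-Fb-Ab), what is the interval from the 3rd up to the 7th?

perfect fifth

So we need the interval from Db up to Ab.
Counting 5 letters and 7 half steps from Db gives a perfect fifth.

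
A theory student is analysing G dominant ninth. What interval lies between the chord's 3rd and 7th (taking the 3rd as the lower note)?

diminished fifth

G9: G B D F A.
So we need the interval from B up to F.
From B to F: 6 semitones over a fifth = diminished.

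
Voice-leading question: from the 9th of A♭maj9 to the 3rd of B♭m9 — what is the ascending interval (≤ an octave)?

A♭maj9 has B♭ as its 9th, and B♭m9 has D♭ as its 3rd.
B♭ up to D♭ is 3 semitones, a half step narrower than a major third, so the interval is minor.

m3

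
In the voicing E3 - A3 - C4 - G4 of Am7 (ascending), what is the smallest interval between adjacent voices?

Adjacent intervals: E3→A3 = perfect fourth; A3→C4 = minor third; C4→G4 = perfect fifth.
The smallest is A3 to C4, a minor third (3 semitones).

minor third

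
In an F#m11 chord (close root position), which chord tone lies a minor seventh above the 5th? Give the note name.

B

Spelling the chord: F#-A-C#-E-G#-B.
The 5th is C#. A minor seventh above C# is B.
B is the chord's 11th.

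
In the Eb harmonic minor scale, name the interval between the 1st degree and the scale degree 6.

minor sixth

Spelling the Eb harmonic minor scale: Eb F Gb Ab Bb Cb D.
That puts Eb below Cb.
From Eb to Cb: 8 semitones over a sixth = minor.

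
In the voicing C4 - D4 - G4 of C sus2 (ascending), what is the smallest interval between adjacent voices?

Adjacent intervals: C4→D4 = major second; D4→G4 = perfect fourth.
The smallest is C4 to D4, a major second (2 semitones).

major 2nd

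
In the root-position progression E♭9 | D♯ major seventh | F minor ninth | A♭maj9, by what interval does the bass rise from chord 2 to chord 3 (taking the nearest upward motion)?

The roots are D♯ and F.
3 letter names make it a third; at 2 semitones (a whole step narrower than major) the quality is diminished.

d3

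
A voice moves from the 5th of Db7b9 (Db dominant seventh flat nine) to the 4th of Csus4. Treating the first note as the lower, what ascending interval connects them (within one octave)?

major sixth

Db7b9 (Db dominant seventh flat nine) has Ab as its 5th, and Csus4 has F as its 4th.
Counting 6 letters and 9 half steps from Ab gives a major sixth.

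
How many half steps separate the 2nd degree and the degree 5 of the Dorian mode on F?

The scale is F G A♭ B♭ C D E♭.
G up to C is a perfect fourth — 5 semitones.

5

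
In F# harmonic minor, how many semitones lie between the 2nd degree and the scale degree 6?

6

The scale is F# G# A B C# D E#.
G# up to D is a diminished fifth — 6 semitones.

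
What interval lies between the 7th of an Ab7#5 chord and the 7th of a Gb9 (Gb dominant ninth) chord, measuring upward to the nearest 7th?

The 7th of Ab7#5 is Gb; the 7th of Gb9 (Gb dominant ninth) is Fb.
From Gb to Fb: 10 semitones over a seventh = minor.

minor seventh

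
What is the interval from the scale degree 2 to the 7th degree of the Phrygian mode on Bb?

Bb phrygian: Bb Cb Db Eb F Gb Ab.
So we need the interval from Cb up to Ab.
Cb up to Ab spans 6 letter names and 9 semitones — a major sixth.

major 6th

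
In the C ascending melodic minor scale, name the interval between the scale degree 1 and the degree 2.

The scale runs C D Eb F G A B.
The scale degree 1 is C and the 2nd scale degree is D.
From C to D is 2 semitones, exactly the major second.

major second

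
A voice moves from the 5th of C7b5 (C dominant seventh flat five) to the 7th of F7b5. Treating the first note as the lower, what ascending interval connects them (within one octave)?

C7b5 (C dominant seventh flat five) has G♭ as its 5th, and F7b5 has E♭ as its 7th.
G♭ up to E♭ spans 6 letter names and 9 semitones — a major sixth.

major sixth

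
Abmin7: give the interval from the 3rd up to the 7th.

The chord tones of Ab-7 are Ab, Cb, Eb, Gb.
The 3rd is Cb and the 7th is Gb.
Cb up to Gb spans 5 letter names and 7 semitones — a perfect fifth.

perfect fifth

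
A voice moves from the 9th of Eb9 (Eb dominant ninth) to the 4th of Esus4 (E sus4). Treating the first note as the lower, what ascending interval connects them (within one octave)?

major third

The 9th of Eb9 (Eb dominant ninth) is F; the 4th of Esus4 (E sus4) is A.
From F to A is 4 semitones, exactly the major third.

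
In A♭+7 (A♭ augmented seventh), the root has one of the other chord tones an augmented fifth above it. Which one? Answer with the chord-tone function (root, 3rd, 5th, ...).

A♭ augmented seventh is spelled A♭, C, E, G♭.
The root is A♭. An augmented fifth above A♭ is E.
E is the chord's 5th.

5th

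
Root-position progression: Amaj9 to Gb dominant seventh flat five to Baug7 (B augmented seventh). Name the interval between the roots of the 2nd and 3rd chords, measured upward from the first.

augmented 3rd

The roots are Gb and B.
3 letter names make it a third; at 5 semitones (a half step wider than major) the quality is augmented.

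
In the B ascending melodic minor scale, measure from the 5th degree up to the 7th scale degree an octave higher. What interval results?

B melodic minor: B C# D E F# G# A#.
The 5th degree is F# and the 7th degree (up an octave) is A#.
Counting 10 letters and 16 half steps from F# gives a major tenth.

M10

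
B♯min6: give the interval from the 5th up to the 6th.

major second

Spelling the chord: B♯–D♯–F𝄪–G𝄪.
5th = F𝄪; 6th = G𝄪.
From F𝄪 to G𝄪 is 2 semitones, exactly the major second.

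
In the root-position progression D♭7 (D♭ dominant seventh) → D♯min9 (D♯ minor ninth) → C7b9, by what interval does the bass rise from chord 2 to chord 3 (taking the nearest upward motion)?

diminished seventh

The roots are D♯ and C.
From D♯ to C: 9 semitones over a seventh = diminished.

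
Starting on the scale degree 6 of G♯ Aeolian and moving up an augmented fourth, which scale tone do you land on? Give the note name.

The scale is G♯ A♯ B C♯ D♯ E F♯.
The scale degree 6 is E; an augmented fourth above that is A♯ — scale degree 2.

A#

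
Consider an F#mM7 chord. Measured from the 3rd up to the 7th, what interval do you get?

The chord tones of F#m(maj7) (F# minor-major seventh) are F#–A–C#–E#.
3rd = A; 7th = E#.
A up to E# is 8 semitones, a half step wider than a perfect fifth, so the interval is augmented.

augmented 5th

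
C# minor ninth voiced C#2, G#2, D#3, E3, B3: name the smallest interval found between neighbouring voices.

minor 2nd

Adjacent intervals: C#2→G#2 = perfect fifth; G#2→D#3 = perfect fifth; D#3→E3 = minor second; E3→B3 = perfect fifth.
The smallest is D#3 to E3, a minor second (1 semitone).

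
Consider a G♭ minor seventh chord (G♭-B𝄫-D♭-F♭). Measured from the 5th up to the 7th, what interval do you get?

minor third

That puts D♭ below F♭.
D♭ up to F♭ is 3 semitones, a half step narrower than a major third, so the interval is minor.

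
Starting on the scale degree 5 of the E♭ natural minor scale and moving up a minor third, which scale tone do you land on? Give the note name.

The scale is E♭ F G♭ A♭ B♭ C♭ D♭.
The scale degree 5 is B♭; a minor third above that is D♭ — scale degree 7.

Db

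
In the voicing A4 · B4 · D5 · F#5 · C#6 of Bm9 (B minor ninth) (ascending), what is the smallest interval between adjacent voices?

Adjacent intervals: A4→B4 = major second; B4→D5 = minor third; D5→F#5 = major third; F#5→C#6 = perfect fifth.
The smallest is A4 to B4, a major second (2 semitones).

major 2nd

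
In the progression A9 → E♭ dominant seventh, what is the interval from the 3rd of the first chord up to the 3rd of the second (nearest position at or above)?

The 3rd of A9 is C♯; the 3rd of E♭ dominant seventh is G.
5 letter names make it a fifth; at 6 semitones (a half step narrower than perfect) the quality is diminished.

diminished fifth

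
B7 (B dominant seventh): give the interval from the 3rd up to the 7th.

diminished fifth

Spelling the chord: B, D♯, F♯, A.
3rd = D♯; 7th = A.
D♯ up to A is 6 semitones, a half step narrower than a perfect fifth, so the interval is diminished.
This 3–7 tritone is the characteristic tension at the heart of the dominant sound.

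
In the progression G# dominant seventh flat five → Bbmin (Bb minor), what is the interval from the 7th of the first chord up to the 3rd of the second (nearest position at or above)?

G# dominant seventh flat five has F# as its 7th, and Bbmin (Bb minor) has Db as its 3rd.
From F# to Db: 7 semitones over a sixth = diminished.

diminished sixth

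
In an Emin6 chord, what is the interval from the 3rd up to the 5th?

The chord tones of Emin6 are E G B C#.
That puts G below B.
From G to B is 4 semitones, exactly the major third.

major third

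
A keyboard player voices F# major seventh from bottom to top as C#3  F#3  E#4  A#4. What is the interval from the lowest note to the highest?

major 13th

The outer voices are C#3 and A#4.
Counting 13 letters and 21 half steps from C# gives a major thirteenth.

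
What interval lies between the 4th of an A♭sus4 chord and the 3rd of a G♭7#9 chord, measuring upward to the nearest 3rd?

A♭sus4 has D♭ as its 4th, and G♭7#9 has B♭ as its 3rd.
Counting 6 letters and 9 half steps from D♭ gives a major sixth.

major sixth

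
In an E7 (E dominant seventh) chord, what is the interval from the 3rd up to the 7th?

diminished fifth

The chord tones of E7 (E dominant seventh) are E G# B D.
That puts G# below D.
G# up to D is 6 semitones, a half step narrower than a perfect fifth, so the interval is diminished.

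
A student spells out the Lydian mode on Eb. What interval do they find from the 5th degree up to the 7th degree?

Eb lydian: Eb F G A Bb C D.
That puts Bb below D.
From Bb to D is 4 semitones, exactly the major third.

M3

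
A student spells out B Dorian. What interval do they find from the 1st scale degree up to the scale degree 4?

B dorian: B C# D E F# G# A.
The 1st scale degree is B and the 4th scale degree is E.
From B to E is 5 semitones, exactly the perfect fourth.

perfect 4th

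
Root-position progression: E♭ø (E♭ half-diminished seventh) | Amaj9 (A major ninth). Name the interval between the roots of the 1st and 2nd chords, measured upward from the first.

The roots are E♭ and A.
E♭ up to A is 6 semitones, a half step wider than a perfect fourth, so the interval is augmented.

augmented fourth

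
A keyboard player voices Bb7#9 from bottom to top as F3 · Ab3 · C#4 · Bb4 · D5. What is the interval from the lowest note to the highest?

major 13th

The outer voices are F3 and D5.
Counting 13 letters and 21 half steps from F gives a major thirteenth.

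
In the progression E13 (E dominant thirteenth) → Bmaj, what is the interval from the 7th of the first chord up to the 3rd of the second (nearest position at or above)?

The 7th of E13 (E dominant thirteenth) is D; the 3rd of Bmaj is D#.
1 letter names make it a unison; at 1 semitone (a half step wider than perfect) the quality is augmented.

augmented 1st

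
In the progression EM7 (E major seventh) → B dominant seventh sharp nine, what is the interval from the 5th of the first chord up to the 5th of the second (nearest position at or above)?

P5

EM7 (E major seventh) has B as its 5th, and B dominant seventh sharp nine has F# as its 5th.
Counting 5 letters and 7 half steps from B gives a perfect fifth.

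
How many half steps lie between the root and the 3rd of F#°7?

3

F# diminished seventh: F#-A-C-Eb.
F# to A is a minor third: 3 semitones.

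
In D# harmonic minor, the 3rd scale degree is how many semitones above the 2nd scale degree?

1

The scale is D# E# F# G# A# B C##.
E# up to F# is a minor second — 1 semitone.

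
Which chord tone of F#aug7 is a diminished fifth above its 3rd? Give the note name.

F#aug7 is spelled F#-A#-C##-E.
The 3rd is A#. A diminished fifth above A# is E.
E is the chord's 7th.

E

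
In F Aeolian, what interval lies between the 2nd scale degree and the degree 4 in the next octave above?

The scale runs F G Ab Bb C Db Eb.
The 2nd scale degree is G and the 4th degree (up an octave) is Bb.
G up to Bb is 15 semitones, a half step narrower than a major tenth, so the interval is minor.

minor tenth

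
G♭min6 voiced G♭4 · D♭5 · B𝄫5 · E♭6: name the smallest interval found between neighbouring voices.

Adjacent intervals: G♭4→D♭5 = perfect fifth; D♭5→B𝄫5 = minor sixth; B𝄫5→E♭6 = augmented fourth.
The smallest is B𝄫5 to E♭6, an augmented fourth (6 semitones).

augmented fourth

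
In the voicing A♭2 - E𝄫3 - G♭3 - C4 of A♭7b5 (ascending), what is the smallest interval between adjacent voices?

Adjacent intervals: A♭2→E𝄫3 = diminished fifth; E𝄫3→G♭3 = major third; G♭3→C4 = augmented fourth.
The smallest is E𝄫3 to G♭3, a major third (4 semitones).

major third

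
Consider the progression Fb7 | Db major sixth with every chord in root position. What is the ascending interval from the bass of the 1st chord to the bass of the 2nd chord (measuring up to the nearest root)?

major 6th

The roots are Fb and Db.
Fb up to Db spans 6 letter names and 9 semitones — a major sixth.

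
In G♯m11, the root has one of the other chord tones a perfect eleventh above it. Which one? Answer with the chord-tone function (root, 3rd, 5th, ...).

11th

G♯m11 is spelled G♯ B D♯ F♯ A♯ C♯.
The root is G♯. A perfect eleventh above G♯ is C♯.
C♯ is the chord's 11th.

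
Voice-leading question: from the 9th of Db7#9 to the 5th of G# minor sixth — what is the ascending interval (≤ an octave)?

Db7#9 has E as its 9th, and G# minor sixth has D# as its 5th.
Counting 7 letters and 11 half steps from E gives a major seventh.

major seventh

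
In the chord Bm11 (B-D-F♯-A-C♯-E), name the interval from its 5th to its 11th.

minor seventh

5th = F♯; 11th = E.
F♯ up to E is 10 semitones, a half step narrower than a major seventh, so the interval is minor.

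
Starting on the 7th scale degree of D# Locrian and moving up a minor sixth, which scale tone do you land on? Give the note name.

The scale is D# E F# G# A B C#.
The 7th scale degree is C#; a minor sixth above that is A — scale degree 5.

A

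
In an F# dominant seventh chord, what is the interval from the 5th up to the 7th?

Spelling the chord: F#-A#-C#-E.
5th = C#; 7th = E.
From C# to E: 3 semitones over a third = minor.

minor third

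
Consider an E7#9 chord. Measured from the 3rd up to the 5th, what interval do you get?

E dominant seventh sharp nine: E–G♯–B–D–F𝄪.
That puts G♯ below B.
3 letter names make it a third; at 3 semitones (a half step narrower than major) the quality is minor.

minor third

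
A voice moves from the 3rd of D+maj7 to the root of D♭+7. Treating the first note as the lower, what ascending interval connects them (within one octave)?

diminished sixth

D+maj7 has F♯ as its 3rd, and D♭+7 has D♭ as its root.
From F♯ to D♭: 7 semitones over a sixth = diminished.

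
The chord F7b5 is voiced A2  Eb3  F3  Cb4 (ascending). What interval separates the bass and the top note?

diminished 10th

The outer voices are A2 and Cb4.
From A to Cb: 14 semitones over a tenth = diminished.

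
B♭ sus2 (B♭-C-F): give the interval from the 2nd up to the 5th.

P4

The 2nd is C and the 5th is F.
Counting 4 letters and 5 half steps from C gives a perfect fourth.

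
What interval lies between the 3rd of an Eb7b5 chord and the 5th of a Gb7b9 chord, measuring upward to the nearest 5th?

Eb7b5 has G as its 3rd, and Gb7b9 has Db as its 5th.
G up to Db is 6 semitones, a half step narrower than a perfect fifth, so the interval is diminished.

diminished fifth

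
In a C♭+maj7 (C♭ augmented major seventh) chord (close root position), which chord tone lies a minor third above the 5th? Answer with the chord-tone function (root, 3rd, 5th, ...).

Spelling the chord: C♭–E♭–G–B♭.
The 5th is G. A minor third above G is B♭.
B♭ is the chord's 7th.

7th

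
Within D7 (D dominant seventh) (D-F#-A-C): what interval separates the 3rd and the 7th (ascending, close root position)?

So we need the interval from F# up to C.
From F# to C: 6 semitones over a fifth = diminished.

diminished fifth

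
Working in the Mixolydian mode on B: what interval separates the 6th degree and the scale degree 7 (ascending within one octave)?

Spelling the Mixolydian mode on B: B C# D# E F# G# A.
6th degree = G#; scale degree 7 = A.
2 letter names make it a second; at 1 semitone (a half step narrower than major) the quality is minor.

minor second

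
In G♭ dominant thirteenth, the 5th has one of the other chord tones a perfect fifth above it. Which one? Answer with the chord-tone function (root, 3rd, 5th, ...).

G♭13: G♭, B♭, D♭, F♭, A♭, E♭.
The 5th is D♭. A perfect fifth above D♭ is A♭.
A♭ is the chord's 9th.

9th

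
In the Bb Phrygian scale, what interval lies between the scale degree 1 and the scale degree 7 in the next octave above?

The scale runs Bb Cb Db Eb F Gb Ab.
The scale degree 1 is Bb and the scale degree 7 (up an octave) is Ab.
From Bb to Ab: 22 semitones over a fourteenth = minor.

minor fourteenth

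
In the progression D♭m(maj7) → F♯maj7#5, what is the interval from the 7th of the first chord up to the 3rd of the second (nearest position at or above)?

augmented sixth

D♭m(maj7) has C as its 7th, and F♯maj7#5 has A♯ as its 3rd.
6 letter names make it a sixth; at 10 semitones (a half step wider than major) the quality is augmented.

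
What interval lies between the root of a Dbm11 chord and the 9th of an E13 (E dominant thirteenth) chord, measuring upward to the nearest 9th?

augmented 3rd

The root of Dbm11 is Db; the 9th of E13 (E dominant thirteenth) is F#.
From Db to F#: 5 semitones over a third = augmented.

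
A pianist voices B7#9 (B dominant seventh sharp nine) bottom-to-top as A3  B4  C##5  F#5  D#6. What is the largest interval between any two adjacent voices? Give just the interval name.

Adjacent intervals: A3→B4 = major ninth; B4→C##5 = augmented second; C##5→F#5 = diminished fourth; F#5→D#6 = major sixth.
The largest is A3 to B4, a major ninth (14 semitones).

M9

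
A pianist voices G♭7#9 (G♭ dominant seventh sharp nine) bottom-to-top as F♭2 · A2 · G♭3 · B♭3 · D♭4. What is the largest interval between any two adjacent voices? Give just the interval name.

Adjacent intervals: F♭2→A2 = augmented third; A2→G♭3 = diminished seventh; G♭3→B♭3 = major third; B♭3→D♭4 = minor third.
The largest is A2 to G♭3, a diminished seventh (9 semitones).

diminished 7th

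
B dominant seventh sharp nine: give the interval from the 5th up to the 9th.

The chord tones of B7#9 (B dominant seventh sharp nine) are B–D#–F#–A–C##.
That puts F# below C##.
F# up to C## is 8 semitones, a half step wider than a perfect fifth, so the interval is augmented.

augmented fifth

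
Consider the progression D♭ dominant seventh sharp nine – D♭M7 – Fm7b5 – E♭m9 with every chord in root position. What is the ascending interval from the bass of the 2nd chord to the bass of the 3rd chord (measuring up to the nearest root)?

The roots are D♭ and F.
From D♭ to F is 4 semitones, exactly the major third.

M3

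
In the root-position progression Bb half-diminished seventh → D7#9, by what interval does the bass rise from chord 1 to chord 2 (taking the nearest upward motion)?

The roots are Bb and D.
From Bb to D is 4 semitones, exactly the major third.

major 3rd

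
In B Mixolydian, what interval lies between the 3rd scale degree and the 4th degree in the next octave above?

The scale runs B C# D# E F# G# A.
3rd scale degree = D#; 4th scale degree (up an octave) = E.
9 letter names make it a ninth; at 13 semitones (a half step narrower than major) the quality is minor.

minor 9th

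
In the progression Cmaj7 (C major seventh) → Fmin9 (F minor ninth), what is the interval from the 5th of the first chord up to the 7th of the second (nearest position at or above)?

Cmaj7 (C major seventh) has G as its 5th, and Fmin9 (F minor ninth) has Eb as its 7th.
G up to Eb is 8 semitones, a half step narrower than a major sixth, so the interval is minor.

m6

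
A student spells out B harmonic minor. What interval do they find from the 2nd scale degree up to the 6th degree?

Spelling B harmonic minor: B C# D E F# G A#.
2nd scale degree = C#; degree 6 = G.
From C# to G: 6 semitones over a fifth = diminished.

d5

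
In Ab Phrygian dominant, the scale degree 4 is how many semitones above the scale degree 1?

The scale is Ab Bbb C Db Eb Fb Gb.
Ab up to Db is a perfect fourth — 5 semitones.

5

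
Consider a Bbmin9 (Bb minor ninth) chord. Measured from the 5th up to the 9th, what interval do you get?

perfect fifth

The chord tones of Bbm9 are Bb–Db–F–Ab–C.
That puts F below C.
Counting 5 letters and 7 half steps from F gives a perfect fifth.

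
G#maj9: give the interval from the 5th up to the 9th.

Spelling the chord: G#, B#, D#, F##, A#.
5th = D#; 9th = A#.
Counting 5 letters and 7 half steps from D# gives a perfect fifth.

perfect fifth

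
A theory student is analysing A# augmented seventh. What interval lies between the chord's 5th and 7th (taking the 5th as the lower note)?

diminished third

A#+7: A#, C##, E##, G#.
The 5th is E## and the 7th is G#.
E## up to G# is 2 semitones, a whole step narrower than a major third, so the interval is diminished.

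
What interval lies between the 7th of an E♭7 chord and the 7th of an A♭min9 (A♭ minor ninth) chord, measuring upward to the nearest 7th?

E♭7 has D♭ as its 7th, and A♭min9 (A♭ minor ninth) has G♭ as its 7th.
D♭ up to G♭ spans 4 letter names and 5 semitones — a perfect fourth.

perfect fourth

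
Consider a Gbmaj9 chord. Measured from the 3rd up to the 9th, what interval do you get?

Gb major ninth: Gb–Bb–Db–F–Ab.
So we need the interval from Bb up to Ab.
Bb up to Ab is 10 semitones, a half step narrower than a major seventh, so the interval is minor.

minor seventh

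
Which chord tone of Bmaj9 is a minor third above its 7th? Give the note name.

C#

Spelling the chord: B, D♯, F♯, A♯, C♯.
The 7th is A♯. A minor third above A♯ is C♯.
C♯ is the chord's 9th.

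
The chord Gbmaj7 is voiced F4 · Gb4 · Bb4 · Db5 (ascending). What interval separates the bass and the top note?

The outer voices are F4 and Db5.
From F to Db: 8 semitones over a sixth = minor.

minor 6th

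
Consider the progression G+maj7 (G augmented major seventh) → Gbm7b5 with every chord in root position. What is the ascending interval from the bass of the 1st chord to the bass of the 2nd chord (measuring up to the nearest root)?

The roots are G and Gb.
8 letter names make it an octave; at 11 semitones (a half step narrower than perfect) the quality is diminished.

diminished octave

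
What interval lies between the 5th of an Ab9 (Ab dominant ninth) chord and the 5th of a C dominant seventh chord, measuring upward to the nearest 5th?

Ab9 (Ab dominant ninth) has Eb as its 5th, and C dominant seventh has G as its 5th.
From Eb to G is 4 semitones, exactly the major third.

M3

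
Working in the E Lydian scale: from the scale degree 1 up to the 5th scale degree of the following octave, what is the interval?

The scale runs E F# G# A# B C# D#.
The scale degree 1 is E and the 5th degree (up an octave) is B.
Counting 12 letters and 19 half steps from E gives a perfect twelfth.

perfect twelfth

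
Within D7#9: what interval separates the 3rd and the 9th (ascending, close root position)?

Spelling the chord: D F♯ A C E♯.
The 3rd is F♯ and the 9th is E♯.
F♯ up to E♯ spans 7 letter names and 11 semitones — a major seventh.

major seventh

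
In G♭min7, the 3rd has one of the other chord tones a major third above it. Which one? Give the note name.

Db

G♭-7 is spelled G♭ B𝄫 D♭ F♭.
The 3rd is B𝄫. A major third above B𝄫 is D♭.
D♭ is the chord's 5th.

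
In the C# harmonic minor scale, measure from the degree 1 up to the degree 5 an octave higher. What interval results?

perfect twelfth

Spelling the C# harmonic minor scale: C# D# E F# G# A B#.
That puts C# below G#.
From C# to G# is 19 semitones, exactly the perfect twelfth.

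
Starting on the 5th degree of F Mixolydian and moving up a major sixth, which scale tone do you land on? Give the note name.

The scale is F G A B♭ C D E♭.
The 5th degree is C; a major sixth above that is A — scale degree 3.

A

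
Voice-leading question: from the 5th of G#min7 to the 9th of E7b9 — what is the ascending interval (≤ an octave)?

diminished 3rd

The 5th of G#min7 is D#; the 9th of E7b9 is F.
D# up to F is 2 semitones, a whole step narrower than a major third, so the interval is diminished.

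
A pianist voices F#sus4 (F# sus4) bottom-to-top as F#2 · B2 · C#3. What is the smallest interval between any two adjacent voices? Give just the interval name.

Adjacent intervals: F#2→B2 = perfect fourth; B2→C#3 = major second.
The smallest is B2 to C#3, a major second (2 semitones).

major second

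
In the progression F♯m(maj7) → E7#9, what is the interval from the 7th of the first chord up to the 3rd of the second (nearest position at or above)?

F♯m(maj7) has E♯ as its 7th, and E7#9 has G♯ as its 3rd.
E♯ up to G♯ is 3 semitones, a half step narrower than a major third, so the interval is minor.

minor third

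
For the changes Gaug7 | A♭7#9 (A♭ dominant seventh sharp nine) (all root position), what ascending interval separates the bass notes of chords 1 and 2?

m2

The roots are G and A♭.
G up to A♭ is 1 semitone, a half step narrower than a major second, so the interval is minor.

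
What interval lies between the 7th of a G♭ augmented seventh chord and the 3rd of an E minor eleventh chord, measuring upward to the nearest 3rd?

G♭ augmented seventh has F♭ as its 7th, and E minor eleventh has G as its 3rd.
F♭ up to G is 3 semitones, a half step wider than a major second, so the interval is augmented.

augmented 2nd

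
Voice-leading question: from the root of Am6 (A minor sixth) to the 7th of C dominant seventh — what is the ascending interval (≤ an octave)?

m2

Am6 (A minor sixth) has A as its root, and C dominant seventh has B♭ as its 7th.
From A to B♭: 1 semitone over a second = minor.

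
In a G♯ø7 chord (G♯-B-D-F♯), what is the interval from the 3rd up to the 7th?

That puts B below F♯.
B up to F♯ spans 5 letter names and 7 semitones — a perfect fifth.

perfect fifth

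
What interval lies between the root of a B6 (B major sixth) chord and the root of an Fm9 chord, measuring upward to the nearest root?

The root of B6 (B major sixth) is B; the root of Fm9 is F.
B up to F is 6 semitones, a half step narrower than a perfect fifth, so the interval is diminished.

diminished fifth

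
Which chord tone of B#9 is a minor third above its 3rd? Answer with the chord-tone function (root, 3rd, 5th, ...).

5th

B#9 is spelled B#, D##, F##, A#, C##.
The 3rd is D##. A minor third above D## is F##.
F## is the chord's 5th.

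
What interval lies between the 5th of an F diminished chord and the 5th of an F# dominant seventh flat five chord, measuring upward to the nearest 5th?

The 5th of F diminished is Cb; the 5th of F# dominant seventh flat five is C.
From Cb to C: 1 semitone over a unison = augmented.

augmented unison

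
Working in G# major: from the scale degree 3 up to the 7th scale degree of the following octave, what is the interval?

Spelling G# major: G# A# B# C# D# E# F##.
The scale degree 3 is B# and the 7th scale degree (up an octave) is F##.
Counting 12 letters and 19 half steps from B# gives a perfect twelfth.

perfect 12th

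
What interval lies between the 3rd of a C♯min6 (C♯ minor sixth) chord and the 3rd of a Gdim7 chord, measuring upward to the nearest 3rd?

d5

The 3rd of C♯min6 (C♯ minor sixth) is E; the 3rd of Gdim7 is B♭.
E up to B♭ is 6 semitones, a half step narrower than a perfect fifth, so the interval is diminished.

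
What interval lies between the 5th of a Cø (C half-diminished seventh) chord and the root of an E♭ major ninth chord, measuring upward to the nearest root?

The 5th of Cø (C half-diminished seventh) is G♭; the root of E♭ major ninth is E♭.
Counting 6 letters and 9 half steps from G♭ gives a major sixth.

major sixth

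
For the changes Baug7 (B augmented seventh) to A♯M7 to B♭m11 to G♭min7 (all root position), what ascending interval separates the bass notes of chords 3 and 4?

The roots are B♭ and G♭.
B♭ up to G♭ is 8 semitones, a half step narrower than a major sixth, so the interval is minor.

minor sixth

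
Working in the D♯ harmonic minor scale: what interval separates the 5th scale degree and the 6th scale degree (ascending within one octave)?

minor second

The scale runs D♯ E♯ F♯ G♯ A♯ B C𝄪.
So we need the interval from A♯ up to B.
From A♯ to B: 1 semitone over a second = minor.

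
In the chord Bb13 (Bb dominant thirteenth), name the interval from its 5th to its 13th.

major ninth

Bb13 (Bb dominant thirteenth) is spelled Bb, D, F, Ab, C, G.
That puts F below G.
F up to G spans 9 letter names and 14 semitones — a major ninth.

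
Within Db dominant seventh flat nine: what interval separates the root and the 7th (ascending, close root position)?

minor 7th

Db dominant seventh flat nine: Db F Ab Cb Ebb.
So we need the interval from Db up to Cb.
7 letter names make it a seventh; at 10 semitones (a half step narrower than major) the quality is minor.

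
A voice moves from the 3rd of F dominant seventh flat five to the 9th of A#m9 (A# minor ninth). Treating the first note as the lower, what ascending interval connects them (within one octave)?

The 3rd of F dominant seventh flat five is A; the 9th of A#m9 (A# minor ninth) is B#.
2 letter names make it a second; at 3 semitones (a half step wider than major) the quality is augmented.

augmented second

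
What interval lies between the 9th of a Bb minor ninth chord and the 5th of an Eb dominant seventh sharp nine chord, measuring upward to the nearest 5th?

Bb minor ninth has C as its 9th, and Eb dominant seventh sharp nine has Bb as its 5th.
C up to Bb is 10 semitones, a half step narrower than a major seventh, so the interval is minor.

m7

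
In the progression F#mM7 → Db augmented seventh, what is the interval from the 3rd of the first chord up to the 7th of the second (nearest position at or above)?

d3

F#mM7 has A as its 3rd, and Db augmented seventh has Cb as its 7th.
A up to Cb is 2 semitones, a whole step narrower than a major third, so the interval is diminished.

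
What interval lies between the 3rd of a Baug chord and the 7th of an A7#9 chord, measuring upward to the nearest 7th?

diminished fourth

The 3rd of Baug is D♯; the 7th of A7#9 is G.
4 letter names make it a fourth; at 4 semitones (a half step narrower than perfect) the quality is diminished.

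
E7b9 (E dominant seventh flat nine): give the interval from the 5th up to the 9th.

The chord tones of E7b9 (E dominant seventh flat nine) are E-G#-B-D-F.
So we need the interval from B up to F.
From B to F: 6 semitones over a fifth = diminished.

diminished 5th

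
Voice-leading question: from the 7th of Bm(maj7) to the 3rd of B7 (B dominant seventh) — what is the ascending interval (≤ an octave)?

The 7th of Bm(maj7) is A#; the 3rd of B7 (B dominant seventh) is D#.
A# up to D# spans 4 letter names and 5 semitones — a perfect fourth.

perfect fourth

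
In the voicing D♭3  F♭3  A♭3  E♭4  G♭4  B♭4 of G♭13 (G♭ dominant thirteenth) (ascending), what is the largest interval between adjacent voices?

perfect fifth

Adjacent intervals: D♭3→F♭3 = minor third; F♭3→A♭3 = major third; A♭3→E♭4 = perfect fifth; E♭4→G♭4 = minor third; G♭4→B♭4 = major third.
The largest is A♭3 to E♭4, a perfect fifth (7 semitones).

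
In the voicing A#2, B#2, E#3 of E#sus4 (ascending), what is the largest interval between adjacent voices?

perfect 4th

Adjacent intervals: A#2→B#2 = major second; B#2→E#3 = perfect fourth.
The largest is B#2 to E#3, a perfect fourth (5 semitones).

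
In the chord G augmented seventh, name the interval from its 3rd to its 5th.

major third

Spelling the chord: G–B–D#–F.
So we need the interval from B up to D#.
Counting 3 letters and 4 half steps from B gives a major third.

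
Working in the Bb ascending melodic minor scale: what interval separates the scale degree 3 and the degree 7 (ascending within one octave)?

Bb melodic minor: Bb C Db Eb F G A.
So we need the interval from Db up to A.
From Db to A: 8 semitones over a fifth = augmented.

augmented fifth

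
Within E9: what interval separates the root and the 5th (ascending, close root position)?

perfect fifth

The chord tones of E dominant ninth are E-G#-B-D-F#.
So we need the interval from E up to B.
E up to B spans 5 letter names and 7 semitones — a perfect fifth.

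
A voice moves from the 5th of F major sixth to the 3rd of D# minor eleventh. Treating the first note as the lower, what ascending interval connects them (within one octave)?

augmented 4th

The 5th of F major sixth is C; the 3rd of D# minor eleventh is F#.
C up to F# is 6 semitones, a half step wider than a perfect fourth, so the interval is augmented.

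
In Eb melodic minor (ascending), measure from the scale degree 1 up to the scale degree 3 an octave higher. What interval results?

minor 10th

Spelling Eb melodic minor (ascending): Eb F Gb Ab Bb C D.
That puts Eb below Gb.
From Eb to Gb: 15 semitones over a tenth = minor.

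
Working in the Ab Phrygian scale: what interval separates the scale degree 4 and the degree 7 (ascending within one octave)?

perfect 4th

Ab phrygian: Ab Bbb Cb Db Eb Fb Gb.
The scale degree 4 is Db and the degree 7 is Gb.
From Db to Gb is 5 semitones, exactly the perfect fourth.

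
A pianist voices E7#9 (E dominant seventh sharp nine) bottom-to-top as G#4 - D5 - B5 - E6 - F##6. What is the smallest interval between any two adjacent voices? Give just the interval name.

Adjacent intervals: G#4→D5 = diminished fifth; D5→B5 = major sixth; B5→E6 = perfect fourth; E6→F##6 = augmented second.
The smallest is E6 to F##6, an augmented second (3 semitones).

augmented 2nd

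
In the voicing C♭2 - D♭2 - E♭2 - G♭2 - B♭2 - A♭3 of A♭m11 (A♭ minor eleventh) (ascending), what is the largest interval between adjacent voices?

Adjacent intervals: C♭2→D♭2 = major second; D♭2→E♭2 = major second; E♭2→G♭2 = minor third; G♭2→B♭2 = major third; B♭2→A♭3 = minor seventh.
The largest is B♭2 to A♭3, a minor seventh (10 semitones).

minor seventh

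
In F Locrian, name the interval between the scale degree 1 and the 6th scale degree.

Spelling F Locrian: F Gb Ab Bb Cb Db Eb.
That puts F below Db.
F up to Db is 8 semitones, a half step narrower than a major sixth, so the interval is minor.

minor 6th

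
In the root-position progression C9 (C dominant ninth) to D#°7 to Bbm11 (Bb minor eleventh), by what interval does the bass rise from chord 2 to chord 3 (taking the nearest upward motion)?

diminished sixth

The roots are D# and Bb.
D# up to Bb is 7 semitones, a whole step narrower than a major sixth, so the interval is diminished.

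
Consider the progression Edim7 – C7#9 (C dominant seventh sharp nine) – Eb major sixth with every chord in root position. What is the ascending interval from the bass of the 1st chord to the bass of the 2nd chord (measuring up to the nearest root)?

The roots are E and C.
From E to C: 8 semitones over a sixth = minor.

minor 6th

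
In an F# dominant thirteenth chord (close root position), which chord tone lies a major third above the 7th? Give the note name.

F#13: F#-A#-C#-E-G#-D#.
The 7th is E. A major third above E is G#.
G# is the chord's 9th.

G#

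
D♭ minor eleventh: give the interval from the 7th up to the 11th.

The chord tones of D♭ minor eleventh are D♭ F♭ A♭ C♭ E♭ G♭.
So we need the interval from C♭ up to G♭.
Counting 5 letters and 7 half steps from C♭ gives a perfect fifth.

perfect fifth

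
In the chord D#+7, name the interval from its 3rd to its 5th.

D#7#5: D#–F##–A##–C#.
3rd = F##; 5th = A##.
Counting 3 letters and 4 half steps from F## gives a major third.

major third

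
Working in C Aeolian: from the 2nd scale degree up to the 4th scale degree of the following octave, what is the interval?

C natural minor: C D Eb F G Ab Bb.
So we need the interval from D up to F.
10 letter names make it a tenth; at 15 semitones (a half step narrower than major) the quality is minor.

m10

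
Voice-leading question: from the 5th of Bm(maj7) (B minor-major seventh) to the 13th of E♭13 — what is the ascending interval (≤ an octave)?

Bm(maj7) (B minor-major seventh) has F♯ as its 5th, and E♭13 has C as its 13th.
From F♯ to C: 6 semitones over a fifth = diminished.

d5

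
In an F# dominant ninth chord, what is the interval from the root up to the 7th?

m7

F#9: F#, A#, C#, E, G#.
That puts F# below E.
From F# to E: 10 semitones over a seventh = minor.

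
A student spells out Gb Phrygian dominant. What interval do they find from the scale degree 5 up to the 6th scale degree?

m2

Spelling Gb Phrygian dominant: Gb Abb Bb Cb Db Ebb Fb.
The scale degree 5 is Db and the scale degree 6 is Ebb.
From Db to Ebb: 1 semitone over a second = minor.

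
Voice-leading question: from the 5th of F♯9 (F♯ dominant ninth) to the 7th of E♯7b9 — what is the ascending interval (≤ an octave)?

major 2nd

The 5th of F♯9 (F♯ dominant ninth) is C♯; the 7th of E♯7b9 is D♯.
From C♯ to D♯ is 2 semitones, exactly the major second.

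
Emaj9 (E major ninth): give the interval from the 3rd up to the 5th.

minor third

Spelling the chord: E G# B D# F#.
The 3rd is G# and the 5th is B.
G# up to B is 3 semitones, a half step narrower than a major third, so the interval is minor.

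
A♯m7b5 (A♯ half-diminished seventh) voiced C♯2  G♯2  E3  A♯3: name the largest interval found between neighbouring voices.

Adjacent intervals: C♯2→G♯2 = perfect fifth; G♯2→E3 = minor sixth; E3→A♯3 = augmented fourth.
The largest is G♯2 to E3, a minor sixth (8 semitones).

minor 6th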